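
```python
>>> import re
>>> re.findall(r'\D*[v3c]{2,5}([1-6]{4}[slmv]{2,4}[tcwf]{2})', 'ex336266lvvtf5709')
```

['6266lvvtf']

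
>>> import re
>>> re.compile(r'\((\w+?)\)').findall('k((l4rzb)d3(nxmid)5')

Scanning left to right: at [2:9] match '(l4rzb)', group 1 = 'l4rzb'; at [11:18] match '(nxmid)', group 1 = 'nxmid'.
One capturing group, so `findall` returns just the captured substring from each match — 2 in all.

['l4rzb', 'nxmid']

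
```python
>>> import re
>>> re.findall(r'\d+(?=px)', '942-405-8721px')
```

['8721']

The `(?=…)`/`(?<=…)` assertion just peeks at neighbouring text; it doesn't advance the match position.
Scanning left to right: at [8:12] → '8721'.
`findall` yields the raw match text (1 of them) because the pattern has no groups.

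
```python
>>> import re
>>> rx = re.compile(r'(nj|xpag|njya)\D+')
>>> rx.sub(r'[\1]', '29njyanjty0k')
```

'29[nj]0k'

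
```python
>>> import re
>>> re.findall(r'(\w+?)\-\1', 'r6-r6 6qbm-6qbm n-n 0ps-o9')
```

['r6', '6qbm', 'n']

`\1` has to match the exact text group 1 already captured.
Because there's exactly one group, `findall` drops the full match and keeps group 1 from each hit.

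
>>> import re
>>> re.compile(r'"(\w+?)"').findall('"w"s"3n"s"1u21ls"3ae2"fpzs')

['w', '3n', '1u21ls']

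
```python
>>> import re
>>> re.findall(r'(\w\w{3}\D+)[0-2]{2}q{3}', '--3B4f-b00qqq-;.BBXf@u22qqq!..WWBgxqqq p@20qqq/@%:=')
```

Pattern: a word character, then exactly 3 of a word character, then one or more of a non-digit (captured); then exactly 2 of a character in [0-2], then exactly 3 of a literal 'q'.
Walking the string: at [2:13] match '3B4f-b00qqq', group 1 = '3B4f-b'; at [16:27] match 'BBXf@u22qqq', group 1 = 'BBXf@u'; at [30:46] match 'WWBgxqqq p@20qqq', group 1 = 'WWBgxqqq p@'.
One capturing group, so `findall` returns just the captured substring from each match — 3 in all.

['3B4f-b', 'BBXf@u', 'WWBgxqqq p@']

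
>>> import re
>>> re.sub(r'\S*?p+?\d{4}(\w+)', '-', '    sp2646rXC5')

This matches zero or more of a non-whitespace character (lazy), then one or more of the literal 'p' (lazy), then exactly 4 of a digit; then one or more of a word character (captured).
Matches: at [4:14] → 'sp2646rXC5'.
Each match is replaced by '-'.

'    -'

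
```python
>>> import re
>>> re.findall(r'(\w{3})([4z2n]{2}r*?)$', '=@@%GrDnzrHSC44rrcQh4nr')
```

Multiple groups make `findall` return tuples — one 2-tuple for the one match.

[('cQh', '4nr')]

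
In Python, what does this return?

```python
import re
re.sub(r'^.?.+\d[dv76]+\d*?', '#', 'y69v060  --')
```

'#0  --'

Pattern: anchored at the start of the string; then optionally any character, then one or more of any character; then a digit, then one or more of one of [dv76], then zero or more of a digit (lazy).
Matches: at [0:6] → 'y69v06'.
Every occurrence is swapped for '#'.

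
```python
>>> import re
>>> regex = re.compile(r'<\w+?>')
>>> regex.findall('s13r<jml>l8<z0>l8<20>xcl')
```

Walking the string: at [4:9] → '<jml>'; at [11:15] → '<z0>'; at [17:21] → '<20>'.
No capturing groups, so `findall` returns the 3 full match strings.

['<jml>', '<z0>', '<20>']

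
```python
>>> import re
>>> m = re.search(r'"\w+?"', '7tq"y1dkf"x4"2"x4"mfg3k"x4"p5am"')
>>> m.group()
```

The match spans [3:10] → '"y1dkf"'.

'"y1dkf"'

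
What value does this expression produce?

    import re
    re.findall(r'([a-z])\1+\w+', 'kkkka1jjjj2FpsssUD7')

The backreference `\1` re-matches whatever the first group consumed, character for character.
Scanning left to right: at [0:19] match 'kkkka1jjjj2FpsssUD7', group 1 = 'k'.
One capturing group, so `findall` returns just the captured substring from the one match — 1 in all.

['k']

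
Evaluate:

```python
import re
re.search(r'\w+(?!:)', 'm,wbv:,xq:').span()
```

(0, 1)

Because the assertion is negative and zero-width, positions next to the forbidden text are skipped.
`re.search` scans for the first position where the pattern succeeds.
The match spans [0:1] → 'm'.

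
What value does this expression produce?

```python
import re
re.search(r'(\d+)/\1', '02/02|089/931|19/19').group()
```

'02/02'

A backreference is literal: `\1` must see the identical characters the first group matched.
The match spans [0:5] → '02/02'.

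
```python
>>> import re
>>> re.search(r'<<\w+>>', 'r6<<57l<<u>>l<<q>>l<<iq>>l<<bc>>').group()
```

'<<u>>'

The match spans [7:12] → '<<u>>'.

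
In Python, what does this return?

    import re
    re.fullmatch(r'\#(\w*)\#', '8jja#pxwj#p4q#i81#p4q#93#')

None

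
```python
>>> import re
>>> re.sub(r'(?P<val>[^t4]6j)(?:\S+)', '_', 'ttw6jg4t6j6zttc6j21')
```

Each match is replaced by '_'.

'tt_'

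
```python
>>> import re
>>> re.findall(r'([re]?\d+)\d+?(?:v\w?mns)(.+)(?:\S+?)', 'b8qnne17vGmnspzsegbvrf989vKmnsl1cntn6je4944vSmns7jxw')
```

[('e1', 'pzsegbvrf989vKmnsl1cntn6je4944vSmns7jx')]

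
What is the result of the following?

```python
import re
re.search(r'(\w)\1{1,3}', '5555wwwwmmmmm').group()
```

'5555'

`\1` has to match the exact text group 1 already captured.
The match spans [0:4] → '5555'.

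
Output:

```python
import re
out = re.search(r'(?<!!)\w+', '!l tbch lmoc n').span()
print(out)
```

(3, 7)

A negative assertion filters positions out without eating any characters.
`re.search` tries every starting position until one works.
The match spans [3:7] → 'tbch'.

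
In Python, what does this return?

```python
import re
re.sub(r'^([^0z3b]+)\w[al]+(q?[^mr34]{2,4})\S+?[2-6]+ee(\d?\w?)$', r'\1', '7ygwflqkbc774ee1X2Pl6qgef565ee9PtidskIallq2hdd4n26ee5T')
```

Pattern: anchored at the start of the string; then one or more of any character except [0z3b] (captured); then a word character, then one or more of one of [al]; then optionally the literal 'q', then 2 to 4 of any character except [mr34] (captured); then one or more of a non-whitespace character (lazy), then one or more of a character in [2-6], then the literal 'ee'; then optionally a digit, then optionally a word character (captured); then anchored at the end.
Matches: at [0:54] → '7ygwflqkbc774ee1X2Pl6qgef565ee9PtidskIallq2hdd4n26ee5T'.
The replacement refers to a captured group, so each match is rewritten using its own captured text.

'7ygw'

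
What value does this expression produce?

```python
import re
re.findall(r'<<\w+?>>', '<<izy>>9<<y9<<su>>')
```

No capturing groups, so `findall` returns the 2 full match strings.

['<<izy>>', '<<su>>']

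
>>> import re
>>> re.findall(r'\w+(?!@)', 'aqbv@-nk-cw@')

['aqb', 'nk', 'c']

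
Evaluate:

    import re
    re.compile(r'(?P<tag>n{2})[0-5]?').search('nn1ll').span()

(0, 3)

The match spans [0:3] → 'nn1'.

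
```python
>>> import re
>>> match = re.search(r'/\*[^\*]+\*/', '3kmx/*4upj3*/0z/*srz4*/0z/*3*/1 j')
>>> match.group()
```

'/*4upj3*/'

The match spans [4:13] → '/*4upj3*/'.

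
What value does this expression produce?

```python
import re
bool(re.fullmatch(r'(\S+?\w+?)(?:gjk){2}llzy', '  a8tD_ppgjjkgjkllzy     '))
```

False

For `fullmatch`, every character of the input must be accounted for by the pattern.
Here there's no way to consume every character, so the call returns None, and `bool(None)` is False.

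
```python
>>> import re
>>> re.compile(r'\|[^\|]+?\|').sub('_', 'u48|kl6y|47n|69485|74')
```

`sub` substitutes '_' at each match site.

'u48_47n_74'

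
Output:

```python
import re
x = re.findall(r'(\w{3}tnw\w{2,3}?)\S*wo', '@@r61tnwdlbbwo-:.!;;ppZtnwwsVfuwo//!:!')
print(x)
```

The `?` after the quantifier makes it lazy — it takes as little as possible before letting the rest of the pattern try.
One capturing group, so `findall` returns just the captured substring from the one match — 1 in all.

['r61tnwdl']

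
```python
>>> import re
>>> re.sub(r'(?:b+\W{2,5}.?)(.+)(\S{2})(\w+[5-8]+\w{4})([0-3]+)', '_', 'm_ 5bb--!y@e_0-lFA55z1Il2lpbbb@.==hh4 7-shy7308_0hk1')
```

This matches one or more of a literal 'b', then 2 to 5 of a non-word character, then optionally any character (non-capturing group); then one or more of any character (captured); then exactly 2 of a non-whitespace character (captured); then one or more of a word character, then one or more of a character in [5-8], then exactly 4 of a word character (captured); then one or more of a character in [0-3] (captured).
Every occurrence is swapped for '_'.

'm_ 5_'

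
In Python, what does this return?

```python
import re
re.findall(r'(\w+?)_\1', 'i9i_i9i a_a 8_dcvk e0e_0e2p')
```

`\1` has to match the exact text group 1 already captured.
Because there's exactly one group, `findall` drops the full match and keeps group 1 from each hit.

['i9i', 'a', '0e']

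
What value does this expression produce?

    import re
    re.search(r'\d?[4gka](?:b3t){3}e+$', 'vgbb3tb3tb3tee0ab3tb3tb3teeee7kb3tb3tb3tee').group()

The pattern matches optionally a digit, then one of [4gka]; then the literal 'b3t' repeated 3 times, then one or more of the literal 'e'; then anchored at the end.
Unlike `match`, `search` isn't anchored — it looks for the pattern anywhere in the string.
The match spans [29:42] → '7kb3tb3tb3tee'.

'7kb3tb3tb3tee'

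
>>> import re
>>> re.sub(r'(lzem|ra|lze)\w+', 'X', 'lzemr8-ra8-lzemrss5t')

'X-X-X'

Each match is replaced by 'X'.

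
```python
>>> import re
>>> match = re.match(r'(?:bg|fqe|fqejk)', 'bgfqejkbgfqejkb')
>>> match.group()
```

`re.match` won't scan ahead — the pattern has to work from the very first character.
The match spans [0:2] → 'bg'.

'bg'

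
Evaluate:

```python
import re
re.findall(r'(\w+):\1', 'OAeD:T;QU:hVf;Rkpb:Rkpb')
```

`\1` is not a pattern — it's the concrete string captured by group 1, re-applied verbatim.
Walking the string: at [14:23] match 'Rkpb:Rkpb', group 1 = 'Rkpb'.
With a single group, `findall` returns only what that group captured — 1 item.

['Rkpb']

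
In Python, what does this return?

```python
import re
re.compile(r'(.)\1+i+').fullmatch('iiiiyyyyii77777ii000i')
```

None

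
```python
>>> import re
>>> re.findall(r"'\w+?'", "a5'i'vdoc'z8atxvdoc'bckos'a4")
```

["'i'", "'z8atxvdoc'"]

Scanning left to right: at [2:5] → "'i'"; at [9:20] → "'z8atxvdoc'".
No capturing groups, so `findall` returns the 2 full match strings.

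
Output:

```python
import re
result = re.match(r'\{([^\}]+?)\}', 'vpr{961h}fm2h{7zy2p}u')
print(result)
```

None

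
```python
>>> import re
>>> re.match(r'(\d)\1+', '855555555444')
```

None

The backreference `\1` re-matches whatever the first group consumed, character for character.
With `match`, the pattern is implicitly anchored at the beginning.
Here the pattern fails at index 0, so the call returns None.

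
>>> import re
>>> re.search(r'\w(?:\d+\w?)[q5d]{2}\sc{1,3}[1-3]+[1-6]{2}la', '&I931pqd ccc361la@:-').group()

'I931pqd ccc361la'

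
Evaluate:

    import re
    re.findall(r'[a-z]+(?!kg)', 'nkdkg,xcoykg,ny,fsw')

['nkdkg', 'xcoykg', 'ny', 'fsw']

A negative assertion filters positions out without eating any characters.
Walking the string: at [0:5] → 'nkdkg'; at [6:12] → 'xcoykg'; at [13:15] → 'ny'; at [16:19] → 'fsw'.
`findall` yields the raw match text (4 of them) because the pattern has no groups.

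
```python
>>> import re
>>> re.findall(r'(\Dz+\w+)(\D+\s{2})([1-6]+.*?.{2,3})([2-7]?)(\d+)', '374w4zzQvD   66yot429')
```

The pattern matches a non-digit, then one or more of a literal 'z', then one or more of a word character (captured); then one or more of a non-digit, then exactly 2 of whitespace (captured); then one or more of a character in [1-6], then zero or more of any character (lazy), then 2 to 3 of any character (captured); then optionally a character in [2-7] (captured); then one or more of a digit (captured).
Matches: at [5:21] match 'zzQvD   66yot429', groups = ('zzQvD', '   ', '66yot', '4', '29').
`findall` packs the 5 group values into a tuple for every match.

[('zzQvD', '   ', '66yot', '4', '29')]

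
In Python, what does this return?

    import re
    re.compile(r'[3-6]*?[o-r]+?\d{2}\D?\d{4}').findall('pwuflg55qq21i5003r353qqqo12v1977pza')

['55qq21i5003', '353qqqo12v1977']

The pattern matches zero or more of a character in [3-6] (lazy), then one or more of a character in [o-r] (lazy); then exactly 2 of a digit, then optionally a non-digit, then exactly 4 of a digit.
Matches: at [6:17] → '55qq21i5003'; at [18:32] → '353qqqo12v1977'.
`findall` yields the raw match text (2 of them) because the pattern has no groups.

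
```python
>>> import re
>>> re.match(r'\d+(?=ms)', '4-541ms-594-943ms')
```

None

Because the assertion is zero-width, the text it checks is not consumed and won't appear in the result.
`match` is anchored at position 0; if the pattern doesn't fit there, it returns None.
Here position 0 doesn't satisfy it, so the call returns None.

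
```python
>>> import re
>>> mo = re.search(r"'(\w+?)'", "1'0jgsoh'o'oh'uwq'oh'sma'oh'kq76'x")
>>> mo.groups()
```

('0jgsoh',)

`re.search` tries every starting position until one works.
The match spans [1:9] → "'0jgsoh'".
Captured: group 1 = '0jgsoh'.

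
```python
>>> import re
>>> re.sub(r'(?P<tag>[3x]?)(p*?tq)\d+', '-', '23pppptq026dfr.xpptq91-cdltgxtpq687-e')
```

Pattern: optionally one of [3x] (captured as 'tag'); then zero or more of the literal 'p' (lazy), then the literal 'tq' (captured); then one or more of a digit.
Matches: at [1:11] → '3pppptq026'; at [15:22] → 'xpptq91'.
Each match is replaced by '-'.

'2-dfr.--cdltgxtpq687-e'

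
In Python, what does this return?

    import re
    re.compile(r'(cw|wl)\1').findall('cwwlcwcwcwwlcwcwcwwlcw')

`\1` has to match the exact text group 1 already captured.
Because there's exactly one group, `findall` drops the full match and keeps group 1 from each hit.

['cw', 'cw']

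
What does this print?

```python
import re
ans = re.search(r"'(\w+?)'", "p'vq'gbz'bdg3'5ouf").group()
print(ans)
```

`search` walks the string left to right and returns the first match it finds.
The match spans [1:5] → "'vq'".
Captured: group 1 = 'vq'.

'vq'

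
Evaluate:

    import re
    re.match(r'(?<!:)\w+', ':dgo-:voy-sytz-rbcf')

None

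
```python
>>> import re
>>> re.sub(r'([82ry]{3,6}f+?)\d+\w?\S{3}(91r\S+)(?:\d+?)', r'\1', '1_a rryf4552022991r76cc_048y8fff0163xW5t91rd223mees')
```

'1_a rryfmees'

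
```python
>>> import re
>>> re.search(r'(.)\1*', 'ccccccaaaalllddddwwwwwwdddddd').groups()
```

('c',)

After group 1 captures some text, `\1` only succeeds where that same text appears again.
`re.search` scans for the first position where the pattern succeeds.
The match spans [0:6] → 'cccccc'.
Captured: group 1 = 'c'.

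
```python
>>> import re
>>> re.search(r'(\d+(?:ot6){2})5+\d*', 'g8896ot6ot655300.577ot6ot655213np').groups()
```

The match spans [1:16] → '8896ot6ot655300'.
Captured: group 1 = '8896ot6ot6'.

('8896ot6ot6',)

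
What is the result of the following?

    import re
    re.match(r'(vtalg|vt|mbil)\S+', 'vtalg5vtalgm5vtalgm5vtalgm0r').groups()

The match spans [0:28] → 'vtalg5vtalgm5vtalgm5vtalgm0r'.
Captured: group 1 = 'vtalg'.

('vtalg',)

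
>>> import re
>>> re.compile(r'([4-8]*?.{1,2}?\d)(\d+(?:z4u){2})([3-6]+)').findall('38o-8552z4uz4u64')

[('8o-8', '552z4uz4u', '64')]

The pattern matches zero or more of a character in [4-8] (lazy), then 1 to 2 of any character (lazy), then a digit (captured); then one or more of a digit, then the literal 'z4u' repeated 2 times (captured); then one or more of a character in [3-6] (captured).
Walking the string: at [1:16] match '8o-8552z4uz4u64', groups = ('8o-8', '552z4uz4u', '64').
3 groups means the one result is a tuple of 3 captured strings — 1 here.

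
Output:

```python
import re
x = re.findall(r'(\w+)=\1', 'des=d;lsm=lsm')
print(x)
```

['lsm']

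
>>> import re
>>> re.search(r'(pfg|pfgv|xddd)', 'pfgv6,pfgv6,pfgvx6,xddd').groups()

Alternation tries branches left to right and keeps the first one that lets the overall match succeed at that position.
`search` walks the string left to right and returns the first match it finds.
The match spans [0:3] → 'pfg'.
Captured: group 1 = 'pfg'.

('pfg',)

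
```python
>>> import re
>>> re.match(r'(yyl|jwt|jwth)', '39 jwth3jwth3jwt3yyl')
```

None

`match` is anchored at position 0; if the pattern doesn't fit there, it returns None.
Here the string doesn't start with a match, so the call returns None.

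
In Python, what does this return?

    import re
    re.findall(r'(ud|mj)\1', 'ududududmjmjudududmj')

`\1` has to match the exact text group 1 already captured.
Scanning left to right: at [0:4] match 'udud', group 1 = 'ud'; at [4:8] match 'udud', group 1 = 'ud'; at [8:12] match 'mjmj', group 1 = 'mj'; at [12:16] match 'udud', group 1 = 'ud'.
With a single group, `findall` returns only what that group captured — 4 items.

['ud', 'ud', 'mj', 'ud']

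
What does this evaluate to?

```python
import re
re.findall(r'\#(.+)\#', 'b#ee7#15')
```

['ee7']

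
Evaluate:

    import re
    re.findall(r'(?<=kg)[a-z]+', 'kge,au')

['e']

Because the assertion is zero-width, the text it checks is not consumed and won't appear in the result.
Walking the string: at [2:3] → 'e'.
With no groups in the pattern, `findall` gives back each whole match — 1 here.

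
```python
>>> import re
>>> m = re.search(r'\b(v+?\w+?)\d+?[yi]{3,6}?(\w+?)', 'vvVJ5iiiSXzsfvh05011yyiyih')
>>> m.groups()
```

('vvVJ', 'S')

The match spans [0:9] → 'vvVJ5iiiS'.
Captured: group 1 = 'vvVJ', group 2 = 'S'.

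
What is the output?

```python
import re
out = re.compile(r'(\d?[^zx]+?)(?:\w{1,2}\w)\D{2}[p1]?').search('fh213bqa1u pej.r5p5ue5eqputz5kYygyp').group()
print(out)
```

fh213bq

A non-greedy quantifier consumes as few characters as it can — just enough that the remainder of the pattern still matches from where it stops; whatever follows it matches normally.
The match spans [0:7] → 'fh213bq'.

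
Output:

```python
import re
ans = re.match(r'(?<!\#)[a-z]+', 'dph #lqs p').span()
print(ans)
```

(0, 3)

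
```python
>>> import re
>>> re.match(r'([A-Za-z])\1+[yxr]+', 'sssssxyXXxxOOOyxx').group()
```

'sssssxy'

`re.match` won't scan ahead — the pattern has to work from the very first character.
The match spans [0:7] → 'sssssxy'.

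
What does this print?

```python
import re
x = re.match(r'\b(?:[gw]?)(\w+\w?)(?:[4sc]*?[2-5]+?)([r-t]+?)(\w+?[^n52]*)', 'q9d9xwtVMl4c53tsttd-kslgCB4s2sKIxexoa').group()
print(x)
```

q9d9xwtVMl4c53tsttd-kslgCB4s

This matches a word boundary (`\b`, zero-width); then optionally one of [gw] (non-capturing group); then one or more of a word character, then optionally a word character (captured); then zero or more of one of [4sc] (lazy), then one or more of a character in [2-5] (lazy) (non-capturing group); then one or more of a character in [r-t] (lazy) (captured); then one or more of a word character (lazy), then zero or more of any character except [n52] (captured).
With `match`, the pattern is implicitly anchored at the beginning.
The match spans [0:28] → 'q9d9xwtVMl4c53tsttd-kslgCB4s'.
Captured: group 1 = 'q9d9xwtVMl4c5', group 2 = 't', group 3 = 'sttd-kslgCB4s'.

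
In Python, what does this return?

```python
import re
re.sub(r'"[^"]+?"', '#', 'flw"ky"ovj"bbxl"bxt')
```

Every occurrence is swapped for '#'.

'flw#ovj#bxt'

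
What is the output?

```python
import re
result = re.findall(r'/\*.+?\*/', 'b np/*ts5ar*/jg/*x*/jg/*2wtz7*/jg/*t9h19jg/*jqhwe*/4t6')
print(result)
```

['/*ts5ar*/', '/*x*/', '/*2wtz7*/', '/*t9h19jg/*jqhwe*/']

A non-greedy quantifier consumes as few characters as it can — just enough that the remainder of the pattern still matches from where it stops; whatever follows it matches normally.
No capturing groups, so `findall` returns the 4 full match strings.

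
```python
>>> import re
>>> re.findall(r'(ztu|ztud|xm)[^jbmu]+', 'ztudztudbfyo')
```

`|` is ordered: at each position the engine commits to the first alternative that works.
Scanning left to right: at [0:6] match 'ztudzt', group 1 = 'ztu'.
With a single group, `findall` returns only what that group captured — 1 item.

['ztu']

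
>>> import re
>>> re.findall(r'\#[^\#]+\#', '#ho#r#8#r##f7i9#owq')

['#ho#', '#8#', '#f7i9#']

Scanning left to right: at [0:4] → '#ho#'; at [5:8] → '#8#'; at [10:16] → '#f7i9#'.
No capturing groups, so `findall` returns the 3 full match strings.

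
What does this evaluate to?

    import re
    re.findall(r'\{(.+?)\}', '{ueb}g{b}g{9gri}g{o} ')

['ueb', 'b', '9gri', 'o']

Because the quantifier is non-greedy, it stops expanding at the earliest point where the rest of the pattern can succeed.
One capturing group, so `findall` returns just the captured substring from each match — 4 in all.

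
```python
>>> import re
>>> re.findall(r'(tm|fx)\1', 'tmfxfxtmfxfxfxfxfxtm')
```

['fx', 'fx', 'fx']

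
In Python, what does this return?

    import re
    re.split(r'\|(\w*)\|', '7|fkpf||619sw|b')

['7', 'fkpf', '', '619sw', 'b']

Because the pattern has a capturing group, `split` also inserts each captured text between the pieces.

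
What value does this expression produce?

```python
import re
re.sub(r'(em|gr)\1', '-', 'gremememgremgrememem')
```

'gr-emgremgr-em'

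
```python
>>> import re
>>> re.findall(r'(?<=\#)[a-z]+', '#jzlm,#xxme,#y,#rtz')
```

['jzlm', 'xxme', 'y', 'rtz']

The `(?=…)`/`(?<=…)` assertion just peeks at neighbouring text; it doesn't advance the match position.
Since nothing is captured, `findall` lists the 4 matched substrings directly.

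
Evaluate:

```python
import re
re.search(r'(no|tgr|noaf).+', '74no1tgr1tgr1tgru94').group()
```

The match spans [2:19] → 'no1tgr1tgr1tgru94'.

'no1tgr1tgr1tgru94'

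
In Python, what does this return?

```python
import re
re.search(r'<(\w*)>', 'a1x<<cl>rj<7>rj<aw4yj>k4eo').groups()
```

The match spans [4:8] → '<cl>'.
Captured: group 1 = 'cl'.

('cl',)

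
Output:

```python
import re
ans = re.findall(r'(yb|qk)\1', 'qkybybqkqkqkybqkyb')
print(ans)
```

A backreference is literal: `\1` must see the identical characters the first group matched.
Walking the string: at [2:6] match 'ybyb', group 1 = 'yb'; at [6:10] match 'qkqk', group 1 = 'qk'.
With a single group, `findall` returns only what that group captured — 2 items.

['yb', 'qk']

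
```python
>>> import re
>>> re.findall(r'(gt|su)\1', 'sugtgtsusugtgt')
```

['gt', 'su', 'gt']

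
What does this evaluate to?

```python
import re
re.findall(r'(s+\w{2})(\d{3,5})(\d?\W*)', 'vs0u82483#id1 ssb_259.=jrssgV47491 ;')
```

[('s0u', '82483', '#'), ('ssb_', '259', '.='), ('ssgV', '47491', ' ;')]

Pattern: one or more of the literal 's', then exactly 2 of a word character (captured); then 3 to 5 of a digit (captured); then optionally a digit, then zero or more of a non-word character (captured).
Matches: at [1:10] match 's0u82483#', groups = ('s0u', '82483', '#'); at [14:23] match 'ssb_259.=', groups = ('ssb_', '259', '.='); at [25:36] match 'ssgV47491 ;', groups = ('ssgV', '47491', ' ;').
With 3 capturing groups, `findall` returns a 3-tuple per match.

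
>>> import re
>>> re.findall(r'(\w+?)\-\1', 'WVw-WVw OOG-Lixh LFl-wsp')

A backreference is literal: `\1` must see the identical characters the first group matched.
Matches: at [0:7] match 'WVw-WVw', group 1 = 'WVw'.
`findall` collects group 1 from the one match (1 total).

['WVw']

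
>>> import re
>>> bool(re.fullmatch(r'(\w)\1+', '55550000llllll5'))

False

A backreference is literal: `\1` must see the identical characters the first group matched.
For `fullmatch`, every character of the input must be accounted for by the pattern.
Here there's no way to consume every character, so the call returns None, and `bool(None)` is False.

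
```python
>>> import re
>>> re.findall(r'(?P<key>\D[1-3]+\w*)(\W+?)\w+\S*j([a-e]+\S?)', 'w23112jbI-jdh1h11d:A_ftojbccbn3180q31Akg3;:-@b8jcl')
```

[('w23112jbI', '-', 'cl')]

This matches a non-digit, then one or more of a character in [1-3], then zero or more of a word character (captured as 'key'); then one or more of a non-word character (lazy) (captured); then one or more of a word character, then zero or more of a non-whitespace character, then a literal 'j'; then one or more of a character in [a-e], then optionally a non-whitespace character (captured).
Matches: at [0:50] match 'w23112jbI-jdh1h11d:A_ftojbccbn3180q31Akg3;:-@b8jcl', groups = ('w23112jbI', '-', 'cl').
Multiple groups make `findall` return tuples — one 3-tuple for the one match.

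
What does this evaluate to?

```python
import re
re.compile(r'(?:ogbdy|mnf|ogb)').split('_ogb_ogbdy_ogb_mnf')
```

['_', '_', '_', '_', '']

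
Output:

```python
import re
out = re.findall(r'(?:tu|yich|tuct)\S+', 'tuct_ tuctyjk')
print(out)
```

With no groups in the pattern, `findall` gives back each whole match — 2 here.

['tuct_', 'tuctyjk']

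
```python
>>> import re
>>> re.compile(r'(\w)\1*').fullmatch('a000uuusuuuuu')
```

None

`re.fullmatch` requires the pattern to consume the entire string.
Here there's no way to consume every character, so the call returns None.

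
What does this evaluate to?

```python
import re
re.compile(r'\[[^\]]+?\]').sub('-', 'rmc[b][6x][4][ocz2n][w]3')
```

`sub` substitutes '-' at each match site.

'rmc-----3'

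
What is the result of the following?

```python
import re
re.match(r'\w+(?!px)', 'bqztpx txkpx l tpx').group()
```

`re.match` won't scan ahead — the pattern has to work from the very first character.
The match spans [0:6] → 'bqztpx'.

'bqztpx'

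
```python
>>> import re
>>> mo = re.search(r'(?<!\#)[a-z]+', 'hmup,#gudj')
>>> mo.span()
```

Because the assertion is negative and zero-width, positions next to the forbidden text are skipped.
The match spans [0:4] → 'hmup'.

(0, 4)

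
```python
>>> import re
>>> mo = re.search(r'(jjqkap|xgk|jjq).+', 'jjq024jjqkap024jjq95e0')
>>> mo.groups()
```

('jjq',)

The match spans [0:22] → 'jjq024jjqkap024jjq95e0'.
Captured: group 1 = 'jjq'.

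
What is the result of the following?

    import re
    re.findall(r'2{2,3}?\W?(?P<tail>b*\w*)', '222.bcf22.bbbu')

['2', 'bbbu']

Lazy quantifiers expand one character at a time until the remainder of the pattern can match.
One capturing group, so `findall` returns just the captured substring from each match — 2 in all.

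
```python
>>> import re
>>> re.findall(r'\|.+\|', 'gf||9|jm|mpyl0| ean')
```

Since nothing is captured, `findall` lists the 1 matched substring directly.

['||9|jm|mpyl0|']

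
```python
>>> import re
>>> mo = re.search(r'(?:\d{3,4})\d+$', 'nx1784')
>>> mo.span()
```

(2, 6)

The pattern matches 3 to 4 of a digit (non-capturing group); then one or more of a digit; then anchored at the end.
`re.search` tries every starting position until one works.
The match spans [2:6] → '1784'.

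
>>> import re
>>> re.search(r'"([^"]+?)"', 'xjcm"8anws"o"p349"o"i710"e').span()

(4, 11)

`search` walks the string left to right and returns the first match it finds.
The match spans [4:11] → '"8anws"'.
Captured: group 1 = '8anws'.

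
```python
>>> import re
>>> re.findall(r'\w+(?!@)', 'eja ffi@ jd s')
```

['eja', 'ff', 'jd', 's']

`(?!…)`/`(?<!…)` only lets a position through if the neighbouring text does NOT match; no characters are consumed.
With no groups in the pattern, `findall` gives back each whole match — 4 here.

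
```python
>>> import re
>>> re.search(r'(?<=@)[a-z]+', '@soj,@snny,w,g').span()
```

(1, 4)

The `(?=…)`/`(?<=…)` assertion just peeks at neighbouring text; it doesn't advance the match position.
The match spans [1:4] → 'soj'.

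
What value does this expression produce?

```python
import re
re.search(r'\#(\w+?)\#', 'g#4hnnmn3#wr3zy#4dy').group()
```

'#4hnnmn3#'

The match spans [1:10] → '#4hnnmn3#'.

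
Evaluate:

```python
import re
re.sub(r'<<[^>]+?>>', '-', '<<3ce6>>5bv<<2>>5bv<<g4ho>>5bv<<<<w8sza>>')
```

Matches: at [0:8] → '<<3ce6>>'; at [11:16] → '<<2>>'; at [19:27] → '<<g4ho>>'; at [30:41] → '<<<<w8sza>>'.
`sub` substitutes '-' at each match site.

'-5bv-5bv-5bv-'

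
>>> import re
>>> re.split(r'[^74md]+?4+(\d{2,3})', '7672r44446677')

['767', '667', '7']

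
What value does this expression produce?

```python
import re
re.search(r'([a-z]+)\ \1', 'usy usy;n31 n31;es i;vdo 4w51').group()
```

'usy usy'

`\1` has to match the exact text group 1 already captured.
`search` walks the string left to right and returns the first match it finds.
The match spans [0:7] → 'usy usy'.
Captured: group 1 = 'usy'.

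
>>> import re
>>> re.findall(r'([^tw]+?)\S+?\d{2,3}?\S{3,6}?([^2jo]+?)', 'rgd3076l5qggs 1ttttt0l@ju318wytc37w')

[('r', '5'), ('qggs ', 't')]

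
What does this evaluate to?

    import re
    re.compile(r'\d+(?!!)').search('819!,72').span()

(0, 2)

The negative lookahead/lookbehind blocks any match where the forbidden context is present.
The match spans [0:2] → '81'.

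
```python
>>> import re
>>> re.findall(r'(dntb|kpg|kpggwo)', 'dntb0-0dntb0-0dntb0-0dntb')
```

['dntb', 'dntb', 'dntb', 'dntb']

Walking the string: at [0:4] match 'dntb', group 1 = 'dntb'; at [7:11] match 'dntb', group 1 = 'dntb'; at [14:18] match 'dntb', group 1 = 'dntb'; at [21:25] match 'dntb', group 1 = 'dntb'.
Because there's exactly one group, `findall` drops the full match and keeps group 1 from each hit.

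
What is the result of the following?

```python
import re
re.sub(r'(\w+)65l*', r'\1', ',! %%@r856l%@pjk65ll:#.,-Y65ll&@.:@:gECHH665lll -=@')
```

',! %%@r856l%@pjk:#.,-Y&@.:@:gECHH6 -=@'

`\1` in the replacement pulls in group 1's text for each match.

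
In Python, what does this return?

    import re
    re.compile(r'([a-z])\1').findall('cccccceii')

`\1` is not a pattern — it's the concrete string captured by group 1, re-applied verbatim.
Walking the string: at [0:2] match 'cc', group 1 = 'c'; at [2:4] match 'cc', group 1 = 'c'; at [4:6] match 'cc', group 1 = 'c'; at [7:9] match 'ii', group 1 = 'i'.
With a single group, `findall` returns only what that group captured — 4 items.

['c', 'c', 'c', 'i']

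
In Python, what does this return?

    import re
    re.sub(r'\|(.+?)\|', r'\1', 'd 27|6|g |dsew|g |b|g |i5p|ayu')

Because the quantifier is non-greedy, it stops expanding at the earliest point where the rest of the pattern can succeed.
The replacement refers to a captured group, so each match is rewritten using its own captured text.

'd 276g dsewg bg i5payu'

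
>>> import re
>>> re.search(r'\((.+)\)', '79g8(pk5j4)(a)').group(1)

'pk5j4)(a'

`search` walks the string left to right and returns the first match it finds.
The match spans [4:14] → '(pk5j4)(a)'.
Captured: group 1 = 'pk5j4)(a'.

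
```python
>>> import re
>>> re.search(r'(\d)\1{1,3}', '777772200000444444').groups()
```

('7',)

`\1` is not a pattern — it's the concrete string captured by group 1, re-applied verbatim.
Unlike `match`, `search` isn't anchored — it looks for the pattern anywhere in the string.
The match spans [0:4] → '7777'.
Captured: group 1 = '7'.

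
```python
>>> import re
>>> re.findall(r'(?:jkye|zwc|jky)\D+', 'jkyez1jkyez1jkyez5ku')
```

['jkyez', 'jkyez', 'jkyez']

`findall` yields the raw match text (3 of them) because the pattern has no groups.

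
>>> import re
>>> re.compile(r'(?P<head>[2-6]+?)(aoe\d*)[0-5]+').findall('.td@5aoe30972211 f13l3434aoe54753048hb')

[('5', 'aoe3097221'), ('3434', 'aoe547530')]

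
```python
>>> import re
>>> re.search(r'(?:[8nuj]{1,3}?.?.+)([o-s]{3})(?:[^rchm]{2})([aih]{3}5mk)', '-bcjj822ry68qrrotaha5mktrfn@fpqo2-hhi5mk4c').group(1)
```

'pqo'

The match spans [3:40] → 'jj822ry68qrrotaha5mktrfn@fpqo2-hhi5mk'.
Captured: group 1 = 'pqo', group 2 = 'hhi5mk'.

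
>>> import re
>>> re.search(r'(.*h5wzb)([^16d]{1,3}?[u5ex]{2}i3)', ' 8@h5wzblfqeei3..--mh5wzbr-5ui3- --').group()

' 8@h5wzblfqeei3..--mh5wzbr-5ui3'

This matches zero or more of any character, then the literal 'h5w', then the literal 'zb' (captured); then 1 to 3 of any character except [16d] (lazy), then exactly 2 of one of [u5ex], then the literal 'i3' (captured).
The match spans [0:31] → ' 8@h5wzblfqeei3..--mh5wzbr-5ui3'.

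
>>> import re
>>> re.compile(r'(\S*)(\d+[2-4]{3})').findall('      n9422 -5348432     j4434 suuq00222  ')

[('n', '9422'), ('-534', '8432'), ('j', '4434'), ('suuq0', '0222')]

This matches zero or more of a non-whitespace character (captured); then one or more of a digit, then exactly 3 of a character in [2-4] (captured).
Matches: at [6:11] match 'n9422', groups = ('n', '9422'); at [12:20] match '-5348432', groups = ('-534', '8432'); at [25:30] match 'j4434', groups = ('j', '4434'); at [31:40] match 'suuq00222', groups = ('suuq0', '0222').
With 2 capturing groups, `findall` returns a 2-tuple per match.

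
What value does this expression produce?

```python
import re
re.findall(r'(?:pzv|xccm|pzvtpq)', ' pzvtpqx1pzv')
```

Alternation tries branches left to right and keeps the first one that lets the overall match succeed at that position.
Matches: at [1:4] → 'pzv'; at [9:12] → 'pzv'.
With no groups in the pattern, `findall` gives back each whole match — 2 here.

['pzv', 'pzv']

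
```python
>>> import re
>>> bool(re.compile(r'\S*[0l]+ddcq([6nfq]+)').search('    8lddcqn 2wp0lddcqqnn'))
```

Pattern: zero or more of a non-whitespace character, then one or more of one of [0l]; then the literal 'ddc', then a literal 'q'; then one or more of one of [6nfq] (captured).
`search` walks the string left to right and returns the first match it finds.
The match spans [4:11] → '8lddcqn'.
Captured: group 1 = 'n'.

True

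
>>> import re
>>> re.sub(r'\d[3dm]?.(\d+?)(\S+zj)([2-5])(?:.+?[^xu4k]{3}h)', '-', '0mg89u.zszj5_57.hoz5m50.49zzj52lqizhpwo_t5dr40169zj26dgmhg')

The pattern matches a digit, then optionally one of [3dm], then any character; then one or more of a digit (lazy) (captured); then one or more of a non-whitespace character, then the literal 'zj' (captured); then a character in [2-5] (captured); then one or more of any character (lazy), then exactly 3 of any character except [xu4k], then a literal 'h' (non-capturing group).
Each match is replaced by '-'.

'-g'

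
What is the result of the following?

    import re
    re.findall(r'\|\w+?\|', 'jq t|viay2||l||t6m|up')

Matches: at [4:11] → '|viay2|'; at [11:14] → '|l|'; at [14:19] → '|t6m|'.
With no groups in the pattern, `findall` gives back each whole match — 3 here.

['|viay2|', '|l|', '|t6m|']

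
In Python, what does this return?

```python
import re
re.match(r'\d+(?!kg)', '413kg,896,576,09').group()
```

'41'

`(?!…)`/`(?<!…)` only lets a position through if the neighbouring text does NOT match; no characters are consumed.
`re.match` won't scan ahead — the pattern has to work from the very first character.
The match spans [0:2] → '41'.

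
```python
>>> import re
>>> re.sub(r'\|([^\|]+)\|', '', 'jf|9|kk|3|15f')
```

'jfkk15f'

Every occurrence is swapped for ''.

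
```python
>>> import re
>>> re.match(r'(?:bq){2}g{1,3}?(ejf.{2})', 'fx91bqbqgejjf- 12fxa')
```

This matches the literal 'bq' repeated 2 times, then 1 to 3 of a literal 'g' (lazy); then the literal 'ejf', then exactly 2 of any character (captured).
`match` is anchored at position 0; if the pattern doesn't fit there, it returns None.
Here position 0 doesn't satisfy it, so the call returns None.

None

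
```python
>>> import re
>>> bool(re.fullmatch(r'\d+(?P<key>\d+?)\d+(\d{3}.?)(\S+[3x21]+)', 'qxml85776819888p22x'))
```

False

`re.fullmatch` is like wrapping the pattern in `^…$` (in single-line mode).
Here the pattern can't cover the whole string, so the call returns None, and `bool(None)` is False.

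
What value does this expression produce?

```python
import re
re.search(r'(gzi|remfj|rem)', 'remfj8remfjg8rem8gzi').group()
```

'remfj'

Alternation tries branches left to right and keeps the first one that lets the overall match succeed at that position.
`re.search` scans for the first position where the pattern succeeds.
The match spans [0:5] → 'remfj'.
Captured: group 1 = 'remfj'.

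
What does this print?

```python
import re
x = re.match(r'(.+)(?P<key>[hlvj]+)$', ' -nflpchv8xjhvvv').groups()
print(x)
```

Pattern: one or more of any character (captured); then one or more of one of [hlvj] (captured as 'key'); then anchored at the end.
With `match`, the pattern is implicitly anchored at the beginning.
The match spans [0:16] → ' -nflpchv8xjhvvv'.
Captured: group 1 = ' -nflpchv8xjhvv', group 2 = 'v'.

(' -nflpchv8xjhvv', 'v')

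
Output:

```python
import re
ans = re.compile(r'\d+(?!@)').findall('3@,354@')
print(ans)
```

['35']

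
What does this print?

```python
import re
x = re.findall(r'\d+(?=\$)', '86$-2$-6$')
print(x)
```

['86', '2', '6']

The positive lookaround only admits positions where the adjacent text matches; those characters stay outside the span.
Since nothing is captured, `findall` lists the 3 matched substrings directly.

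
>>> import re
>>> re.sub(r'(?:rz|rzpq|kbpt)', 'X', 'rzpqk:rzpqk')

The regex engine tests alternatives in the order written; an earlier branch that matches wins even if a later one would match more.
Matches: at [0:2] → 'rz'; at [6:8] → 'rz'.
Every occurrence is swapped for 'X'.

'Xpqk:Xpqk'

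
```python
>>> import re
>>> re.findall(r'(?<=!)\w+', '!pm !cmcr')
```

['pm', 'cmcr']

Lookahead/lookbehind check context without consuming it, so the matched span excludes the asserted characters.
Scanning left to right: at [1:3] → 'pm'; at [5:9] → 'cmcr'.
`findall` yields the raw match text (2 of them) because the pattern has no groups.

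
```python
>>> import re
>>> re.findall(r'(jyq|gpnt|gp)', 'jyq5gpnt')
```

Alternation tries branches left to right and keeps the first one that lets the overall match succeed at that position.
Scanning left to right: at [0:3] match 'jyq', group 1 = 'jyq'; at [4:8] match 'gpnt', group 1 = 'gpnt'.
`findall` collects group 1 from each match (2 total).

['jyq', 'gpnt']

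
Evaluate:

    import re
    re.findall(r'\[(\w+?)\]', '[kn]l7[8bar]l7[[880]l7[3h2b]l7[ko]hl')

Walking the string: at [0:4] match '[kn]', group 1 = 'kn'; at [6:12] match '[8bar]', group 1 = '8bar'; at [15:20] match '[880]', group 1 = '880'; at [22:28] match '[3h2b]', group 1 = '3h2b'; at [30:34] match '[ko]', group 1 = 'ko'.
Because there's exactly one group, `findall` drops the full match and keeps group 1 from each hit.

['kn', '8bar', '880', '3h2b', 'ko']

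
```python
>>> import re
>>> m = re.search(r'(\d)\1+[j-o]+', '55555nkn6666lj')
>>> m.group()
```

'55555nkn'

The backreference `\1` re-matches whatever the first group consumed, character for character.
`re.search` scans for the first position where the pattern succeeds.
The match spans [0:8] → '55555nkn'.
Captured: group 1 = '5'.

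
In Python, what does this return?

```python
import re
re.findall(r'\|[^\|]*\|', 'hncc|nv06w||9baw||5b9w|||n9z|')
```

['|nv06w|', '|9baw|', '|5b9w|', '||']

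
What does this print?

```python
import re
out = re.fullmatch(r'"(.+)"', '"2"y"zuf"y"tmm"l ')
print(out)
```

`re.fullmatch` requires the pattern to consume the entire string.
Here there's no way to consume every character, so the call returns None.

None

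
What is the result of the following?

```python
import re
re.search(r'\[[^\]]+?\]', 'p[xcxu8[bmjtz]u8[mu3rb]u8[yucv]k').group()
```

'[xcxu8[bmjtz]'

The match spans [1:14] → '[xcxu8[bmjtz]'.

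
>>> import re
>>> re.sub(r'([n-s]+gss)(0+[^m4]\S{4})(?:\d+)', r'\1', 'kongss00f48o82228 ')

'kongss '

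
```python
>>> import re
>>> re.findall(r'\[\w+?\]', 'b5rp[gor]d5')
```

Scanning left to right: at [4:9] → '[gor]'.
Since nothing is captured, `findall` lists the 1 matched substring directly.

['[gor]']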